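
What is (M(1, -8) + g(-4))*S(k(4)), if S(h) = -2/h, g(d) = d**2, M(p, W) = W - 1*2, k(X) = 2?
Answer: -6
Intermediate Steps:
M(p, W) = -2 + W (M(p, W) = W - 2 = -2 + W)
(M(1, -8) + g(-4))*S(k(4)) = ((-2 - 8) + (-4)**2)*(-2/2) = (-10 + 16)*(-2*1/2) = 6*(-1) = -6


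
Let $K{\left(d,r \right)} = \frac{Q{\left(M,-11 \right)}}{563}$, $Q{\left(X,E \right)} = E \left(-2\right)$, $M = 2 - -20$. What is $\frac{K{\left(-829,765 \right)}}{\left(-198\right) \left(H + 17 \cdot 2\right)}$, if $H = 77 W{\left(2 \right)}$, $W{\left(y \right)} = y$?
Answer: $- \frac{1}{952596} \approx -1.0498 \cdot 10^{-6}$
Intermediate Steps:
$M = 22$ ($M = 2 + 20 = 22$)
$H = 154$ ($H = 77 \cdot 2 = 154$)
$Q{\left(X,E \right)} = - 2 E$
$K{\left(d,r \right)} = \frac{22}{563}$ ($K{\left(d,r \right)} = \frac{\left(-2\right) \left(-11\right)}{563} = 22 \cdot \frac{1}{563} = \frac{22}{563}$)
$\frac{K{\left(-829,765 \right)}}{\left(-198\right) \left(H + 17 \cdot 2\right)} = \frac{22}{563 \left(- 198 \left(154 + 17 \cdot 2\right)\right)} = \frac{22}{563 \left(- 198 \left(154 + 34\right)\right)} = \frac{22}{563 \left(\left(-198\right) 188\right)} = \frac{22}{563 \left(-37224\right)} = \frac{22}{563} \left(- \frac{1}{37224}\right) = - \frac{1}{952596}$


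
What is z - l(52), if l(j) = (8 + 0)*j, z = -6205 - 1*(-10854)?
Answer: 4233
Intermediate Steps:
z = 4649 (z = -6205 + 10854 = 4649)
l(j) = 8*j
z - l(52) = 4649 - 8*52 = 4649 - 1*416 = 4649 - 416 = 4233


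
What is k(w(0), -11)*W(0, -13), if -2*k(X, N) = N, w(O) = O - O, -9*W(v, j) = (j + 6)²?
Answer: -539/18 ≈ -29.944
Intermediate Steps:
W(v, j) = -(6 + j)²/9 (W(v, j) = -(j + 6)²/9 = -(6 + j)²/9)
w(O) = 0
k(X, N) = -N/2
k(w(0), -11)*W(0, -13) = (-½*(-11))*(-(6 - 13)²/9) = 11*(-⅑*(-7)²)/2 = 11*(-⅑*49)/2 = (11/2)*(-49/9) = -539/18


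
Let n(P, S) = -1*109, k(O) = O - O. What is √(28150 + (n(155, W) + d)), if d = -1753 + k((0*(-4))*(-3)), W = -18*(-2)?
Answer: 4*√1643 ≈ 162.14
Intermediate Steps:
k(O) = 0
W = 36
n(P, S) = -109
d = -1753 (d = -1753 + 0 = -1753)
√(28150 + (n(155, W) + d)) = √(28150 + (-109 - 1753)) = √(28150 - 1862) = √26288 = 4*√1643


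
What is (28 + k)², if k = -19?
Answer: 81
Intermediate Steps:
(28 + k)² = (28 - 19)² = 9² = 81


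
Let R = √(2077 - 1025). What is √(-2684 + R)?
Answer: √(-2684 + 2*√263) ≈ 51.493*I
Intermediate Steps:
R = 2*√263 (R = √1052 = 2*√263 ≈ 32.435)
√(-2684 + R) = √(-2684 + 2*√263)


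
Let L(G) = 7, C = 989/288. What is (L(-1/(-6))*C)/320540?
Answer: 6923/92315520 ≈ 7.4993e-5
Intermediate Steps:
C = 989/288 (C = 989*(1/288) = 989/288 ≈ 3.4340)
(L(-1/(-6))*C)/320540 = (7*(989/288))/320540 = (6923/288)*(1/320540) = 6923/92315520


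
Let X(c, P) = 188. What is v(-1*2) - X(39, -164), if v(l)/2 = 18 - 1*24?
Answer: -200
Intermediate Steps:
v(l) = -12 (v(l) = 2*(18 - 1*24) = 2*(18 - 24) = 2*(-6) = -12)
v(-1*2) - X(39, -164) = -12 - 1*188 = -12 - 188 = -200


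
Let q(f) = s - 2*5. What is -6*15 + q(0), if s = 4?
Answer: -96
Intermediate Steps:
q(f) = -6 (q(f) = 4 - 2*5 = 4 - 10 = -6)
-6*15 + q(0) = -6*15 - 6 = -90 - 6 = -96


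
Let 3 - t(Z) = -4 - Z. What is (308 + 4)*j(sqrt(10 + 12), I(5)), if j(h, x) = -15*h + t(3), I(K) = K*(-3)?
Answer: 3120 - 4680*sqrt(22) ≈ -18831.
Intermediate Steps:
t(Z) = 7 + Z (t(Z) = 3 - (-4 - Z) = 3 + (4 + Z) = 7 + Z)
I(K) = -3*K
j(h, x) = 10 - 15*h (j(h, x) = -15*h + (7 + 3) = -15*h + 10 = 10 - 15*h)
(308 + 4)*j(sqrt(10 + 12), I(5)) = (308 + 4)*(10 - 15*sqrt(10 + 12)) = 312*(10 - 15*sqrt(22)) = 3120 - 4680*sqrt(22)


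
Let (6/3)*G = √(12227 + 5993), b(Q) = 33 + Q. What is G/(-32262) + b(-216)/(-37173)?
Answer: 61/12391 - √4555/32262 ≈ 0.0028310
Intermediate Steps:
G = √4555 (G = √(12227 + 5993)/2 = √18220/2 = (2*√4555)/2 = √4555 ≈ 67.491)
G/(-32262) + b(-216)/(-37173) = √4555/(-32262) + (33 - 216)/(-37173) = √4555*(-1/32262) - 183*(-1/37173) = -√4555/32262 + 61/12391 = 61/12391 - √4555/32262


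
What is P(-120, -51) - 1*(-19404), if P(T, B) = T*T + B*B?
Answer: 36405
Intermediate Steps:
P(T, B) = B² + T² (P(T, B) = T² + B² = B² + T²)
P(-120, -51) - 1*(-19404) = ((-51)² + (-120)²) - 1*(-19404) = (2601 + 14400) + 19404 = 17001 + 19404 = 36405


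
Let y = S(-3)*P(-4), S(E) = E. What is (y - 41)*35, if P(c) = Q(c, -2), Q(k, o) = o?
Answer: -1225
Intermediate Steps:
P(c) = -2
y = 6 (y = -3*(-2) = 6)
(y - 41)*35 = (6 - 41)*35 = -35*35 = -1225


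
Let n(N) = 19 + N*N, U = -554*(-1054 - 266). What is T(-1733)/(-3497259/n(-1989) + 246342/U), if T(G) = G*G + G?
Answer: -72363664643900960/13190934347 ≈ -5.4859e+6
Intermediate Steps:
U = 731280 (U = -554*(-1320) = 731280)
T(G) = G + G² (T(G) = G² + G = G + G²)
n(N) = 19 + N²
T(-1733)/(-3497259/n(-1989) + 246342/U) = (-1733*(1 - 1733))/(-3497259/(19 + (-1989)²) + 246342/731280) = (-1733*(-1732))/(-3497259/(19 + 3956121) + 246342*(1/731280)) = 3001556/(-3497259/3956140 + 41057/121880) = 3001556/(-13190934347/24108717160) = 3001556*(-24108717160/13190934347) = -72363664643900960/13190934347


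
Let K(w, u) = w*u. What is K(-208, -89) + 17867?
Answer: 36379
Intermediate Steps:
K(w, u) = u*w
K(-208, -89) + 17867 = -89*(-208) + 17867 = 18512 + 17867 = 36379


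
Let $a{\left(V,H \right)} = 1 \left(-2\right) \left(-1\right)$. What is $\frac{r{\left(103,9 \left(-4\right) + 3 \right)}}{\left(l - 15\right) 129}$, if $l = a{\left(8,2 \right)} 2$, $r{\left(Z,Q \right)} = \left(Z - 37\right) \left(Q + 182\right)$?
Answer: $- \frac{298}{43} \approx -6.9302$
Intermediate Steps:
$a{\left(V,H \right)} = 2$ ($a{\left(V,H \right)} = \left(-2\right) \left(-1\right) = 2$)
$r{\left(Z,Q \right)} = \left(-37 + Z\right) \left(182 + Q\right)$
$l = 4$ ($l = 2 \cdot 2 = 4$)
$\frac{r{\left(103,9 \left(-4\right) + 3 \right)}}{\left(l - 15\right) 129} = \frac{-6734 - 37 \left(9 \left(-4\right) + 3\right) + 182 \cdot 103 + \left(9 \left(-4\right) + 3\right) 103}{\left(4 - 15\right) 129} = \frac{-6734 - 37 \left(-36 + 3\right) + 18746 + \left(-36 + 3\right) 103}{\left(-11\right) 129} = \frac{-6734 - -1221 + 18746 - 3399}{-1419} = \left(-6734 + 1221 + 18746 - 3399\right) \left(- \frac{1}{1419}\right) = 9834 \left(- \frac{1}{1419}\right) = - \frac{298}{43}$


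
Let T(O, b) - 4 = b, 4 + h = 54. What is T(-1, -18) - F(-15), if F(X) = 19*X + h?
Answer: 221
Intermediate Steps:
h = 50 (h = -4 + 54 = 50)
T(O, b) = 4 + b
F(X) = 50 + 19*X (F(X) = 19*X + 50 = 50 + 19*X)
T(-1, -18) - F(-15) = (4 - 18) - (50 + 19*(-15)) = -14 - (50 - 285) = -14 - 1*(-235) = -14 + 235 = 221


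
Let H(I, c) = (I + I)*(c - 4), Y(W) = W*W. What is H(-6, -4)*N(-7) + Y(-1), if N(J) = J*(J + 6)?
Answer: 673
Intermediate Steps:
Y(W) = W²
H(I, c) = 2*I*(-4 + c) (H(I, c) = (2*I)*(-4 + c) = 2*I*(-4 + c))
N(J) = J*(6 + J)
H(-6, -4)*N(-7) + Y(-1) = (2*(-6)*(-4 - 4))*(-7*(6 - 7)) + (-1)² = (2*(-6)*(-8))*(-7*(-1)) + 1 = 96*7 + 1 = 672 + 1 = 673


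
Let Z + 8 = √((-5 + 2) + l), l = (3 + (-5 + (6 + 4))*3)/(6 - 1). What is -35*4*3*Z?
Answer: 3360 - 84*√15 ≈ 3034.7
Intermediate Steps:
l = 18/5 (l = (3 + (-5 + 10)*3)/5 = (3 + 5*3)*(⅕) = (3 + 15)*(⅕) = 18*(⅕) = 18/5 ≈ 3.6000)
Z = -8 + √15/5 (Z = -8 + √((-5 + 2) + 18/5) = -8 + √(-3 + 18/5) = -8 + √(⅗) = -8 + √15/5 ≈ -7.2254)
-35*4*3*Z = -35*4*3*(-8 + √15/5) = -420*(-8 + √15/5) = -35*(-96 + 12*√15/5) = 3360 - 84*√15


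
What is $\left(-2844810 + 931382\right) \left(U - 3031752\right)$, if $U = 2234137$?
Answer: $1526178874220$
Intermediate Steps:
$\left(-2844810 + 931382\right) \left(U - 3031752\right) = \left(-2844810 + 931382\right) \left(2234137 - 3031752\right) = \left(-1913428\right) \left(-797615\right) = 1526178874220$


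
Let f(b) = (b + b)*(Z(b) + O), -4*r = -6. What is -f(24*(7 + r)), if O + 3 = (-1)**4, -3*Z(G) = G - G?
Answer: 816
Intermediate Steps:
r = 3/2 (r = -1/4*(-6) = 3/2 ≈ 1.5000)
Z(G) = 0 (Z(G) = -(G - G)/3 = -1/3*0 = 0)
O = -2 (O = -3 + (-1)**4 = -3 + 1 = -2)
f(b) = -4*b (f(b) = (b + b)*(0 - 2) = (2*b)*(-2) = -4*b)
-f(24*(7 + r)) = -(-4)*24*(7 + 3/2) = -(-4)*24*(17/2) = -(-4)*204 = -1*(-816) = 816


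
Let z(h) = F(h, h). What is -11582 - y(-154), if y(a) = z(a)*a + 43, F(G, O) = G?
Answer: -35341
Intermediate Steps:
z(h) = h
y(a) = 43 + a² (y(a) = a*a + 43 = a² + 43 = 43 + a²)
-11582 - y(-154) = -11582 - (43 + (-154)²) = -11582 - (43 + 23716) = -11582 - 1*23759 = -11582 - 23759 = -35341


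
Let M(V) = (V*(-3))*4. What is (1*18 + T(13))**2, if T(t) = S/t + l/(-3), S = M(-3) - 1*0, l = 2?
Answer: 614656/1521 ≈ 404.11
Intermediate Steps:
M(V) = -12*V (M(V) = -3*V*4 = -12*V)
S = 36 (S = -12*(-3) - 1*0 = 36 + 0 = 36)
T(t) = -2/3 + 36/t (T(t) = 36/t + 2/(-3) = 36/t + 2*(-1/3) = 36/t - 2/3 = -2/3 + 36/t)
(1*18 + T(13))**2 = (1*18 + (-2/3 + 36/13))**2 = (18 + (-2/3 + 36*(1/13)))**2 = (18 + (-2/3 + 36/13))**2 = (18 + 82/39)**2 = (784/39)**2 = 614656/1521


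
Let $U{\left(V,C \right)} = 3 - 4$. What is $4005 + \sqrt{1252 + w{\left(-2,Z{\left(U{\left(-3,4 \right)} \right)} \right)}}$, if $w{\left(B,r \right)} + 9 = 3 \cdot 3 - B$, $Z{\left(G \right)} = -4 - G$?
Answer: $4005 + \sqrt{1254} \approx 4040.4$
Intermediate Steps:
$U{\left(V,C \right)} = -1$ ($U{\left(V,C \right)} = 3 - 4 = -1$)
$w{\left(B,r \right)} = - B$ ($w{\left(B,r \right)} = -9 - \left(-9 + B\right) = - B$)
$4005 + \sqrt{1252 + w{\left(-2,Z{\left(U{\left(-3,4 \right)} \right)} \right)}} = 4005 + \sqrt{1252 - -2} = 4005 + \sqrt{1252 + 2} = 4005 + \sqrt{1254}$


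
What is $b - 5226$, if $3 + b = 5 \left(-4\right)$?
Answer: $-5249$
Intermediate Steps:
$b = -23$ ($b = -3 + 5 \left(-4\right) = -3 - 20 = -23$)
$b - 5226 = -23 - 5226 = -5249$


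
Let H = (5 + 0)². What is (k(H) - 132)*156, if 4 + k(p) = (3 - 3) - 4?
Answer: -21840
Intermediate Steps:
H = 25 (H = 5² = 25)
k(p) = -8 (k(p) = -4 + ((3 - 3) - 4) = -4 + (0 - 4) = -4 - 4 = -8)
(k(H) - 132)*156 = (-8 - 132)*156 = -140*156 = -21840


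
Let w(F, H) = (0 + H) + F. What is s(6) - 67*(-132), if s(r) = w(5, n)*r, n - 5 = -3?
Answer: 8886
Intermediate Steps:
n = 2 (n = 5 - 3 = 2)
w(F, H) = F + H (w(F, H) = H + F = F + H)
s(r) = 7*r (s(r) = (5 + 2)*r = 7*r)
s(6) - 67*(-132) = 7*6 - 67*(-132) = 42 + 8844 = 8886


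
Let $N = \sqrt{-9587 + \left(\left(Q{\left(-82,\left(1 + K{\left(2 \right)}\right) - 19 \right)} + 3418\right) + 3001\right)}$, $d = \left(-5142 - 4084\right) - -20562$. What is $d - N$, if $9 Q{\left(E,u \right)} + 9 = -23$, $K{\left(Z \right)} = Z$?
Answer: $11336 - \frac{8 i \sqrt{446}}{3} \approx 11336.0 - 56.317 i$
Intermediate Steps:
$d = 11336$ ($d = -9226 + 20562 = 11336$)
$Q{\left(E,u \right)} = - \frac{32}{9}$ ($Q{\left(E,u \right)} = -1 + \frac{1}{9} \left(-23\right) = -1 - \frac{23}{9} = - \frac{32}{9}$)
$N = \frac{8 i \sqrt{446}}{3}$ ($N = \sqrt{-9587 + \left(\left(- \frac{32}{9} + 3418\right) + 3001\right)} = \sqrt{-9587 + \left(\frac{30730}{9} + 3001\right)} = \sqrt{-9587 + \frac{57739}{9}} = \sqrt{- \frac{28544}{9}} = \frac{8 i \sqrt{446}}{3} \approx 56.317 i$)
$d - N = 11336 - \frac{8 i \sqrt{446}}{3}$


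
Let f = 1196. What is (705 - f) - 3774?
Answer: -4265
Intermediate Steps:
(705 - f) - 3774 = (705 - 1*1196) - 3774 = (705 - 1196) - 3774 = -491 - 3774 = -4265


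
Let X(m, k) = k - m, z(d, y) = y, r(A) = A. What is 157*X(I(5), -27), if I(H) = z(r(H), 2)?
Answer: -4553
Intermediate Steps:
I(H) = 2
157*X(I(5), -27) = 157*(-27 - 1*2) = 157*(-27 - 2) = 157*(-29) = -4553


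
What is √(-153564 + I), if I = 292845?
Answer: √139281 ≈ 373.20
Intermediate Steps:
√(-153564 + I) = √(-153564 + 292845) = √139281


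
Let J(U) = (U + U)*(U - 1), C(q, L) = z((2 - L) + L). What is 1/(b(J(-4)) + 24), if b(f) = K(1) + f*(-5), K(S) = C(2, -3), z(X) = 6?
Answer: -1/170 ≈ -0.0058824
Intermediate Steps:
C(q, L) = 6
J(U) = 2*U*(-1 + U) (J(U) = (2*U)*(-1 + U) = 2*U*(-1 + U))
K(S) = 6
b(f) = 6 - 5*f (b(f) = 6 + f*(-5) = 6 - 5*f)
1/(b(J(-4)) + 24) = 1/((6 - 10*(-4)*(-1 - 4)) + 24) = 1/((6 - 10*(-4)*(-5)) + 24) = 1/((6 - 5*40) + 24) = 1/((6 - 200) + 24) = 1/(-194 + 24) = 1/(-170) = -1/170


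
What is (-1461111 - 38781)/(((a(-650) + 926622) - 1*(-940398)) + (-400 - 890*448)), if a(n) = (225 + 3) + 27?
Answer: -499964/489385 ≈ -1.0216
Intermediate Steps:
a(n) = 255 (a(n) = 228 + 27 = 255)
(-1461111 - 38781)/(((a(-650) + 926622) - 1*(-940398)) + (-400 - 890*448)) = (-1461111 - 38781)/(((255 + 926622) - 1*(-940398)) + (-400 - 890*448)) = -1499892/((926877 + 940398) + (-400 - 398720)) = -1499892/(1867275 - 399120) = -1499892/1468155 = -1499892*1/1468155 = -499964/489385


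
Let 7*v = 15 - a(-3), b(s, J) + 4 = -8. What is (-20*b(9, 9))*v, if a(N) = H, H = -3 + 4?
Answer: 480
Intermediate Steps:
b(s, J) = -12 (b(s, J) = -4 - 8 = -12)
H = 1
a(N) = 1
v = 2 (v = (15 - 1*1)/7 = (15 - 1)/7 = (⅐)*14 = 2)
(-20*b(9, 9))*v = -20*(-12)*2 = 240*2 = 480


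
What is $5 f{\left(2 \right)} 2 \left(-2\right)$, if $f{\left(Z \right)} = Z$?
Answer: $-40$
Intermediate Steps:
$5 f{\left(2 \right)} 2 \left(-2\right) = 5 \cdot 2 \cdot 2 \left(-2\right) = 10 \left(-4\right) = -40$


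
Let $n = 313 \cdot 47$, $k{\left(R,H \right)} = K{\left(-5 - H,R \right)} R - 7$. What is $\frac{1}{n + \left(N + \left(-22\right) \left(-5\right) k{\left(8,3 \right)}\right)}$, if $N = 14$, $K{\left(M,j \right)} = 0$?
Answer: $\frac{1}{13955} \approx 7.1659 \cdot 10^{-5}$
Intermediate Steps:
$k{\left(R,H \right)} = -7$ ($k{\left(R,H \right)} = 0 R - 7 = 0 - 7 = -7$)
$n = 14711$
$\frac{1}{n + \left(N + \left(-22\right) \left(-5\right) k{\left(8,3 \right)}\right)} = \frac{1}{14711 + \left(14 + \left(-22\right) \left(-5\right) \left(-7\right)\right)} = \frac{1}{14711 + \left(14 + 110 \left(-7\right)\right)} = \frac{1}{14711 + \left(14 - 770\right)} = \frac{1}{14711 - 756} = \frac{1}{13955}$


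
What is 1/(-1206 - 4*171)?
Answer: -1/1890 ≈ -0.00052910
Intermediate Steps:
1/(-1206 - 4*171) = 1/(-1206 - 684) = 1/(-1890) = -1/1890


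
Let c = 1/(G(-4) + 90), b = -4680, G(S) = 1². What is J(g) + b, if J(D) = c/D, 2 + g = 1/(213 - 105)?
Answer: -91564308/19565 ≈ -4680.0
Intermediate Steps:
G(S) = 1
g = -215/108 (g = -2 + 1/(213 - 105) = -2 + 1/108 = -215/108 ≈ -1.9907)
c = 1/91 (c = 1/(1 + 90) = 1/91 ≈ 0.010989)
J(D) = 1/(91*D)
J(g) + b = 1/(91*(-215/108)) - 4680 = (1/91)*(-108/215) - 4680 = -108/19565 - 4680 = -91564308/19565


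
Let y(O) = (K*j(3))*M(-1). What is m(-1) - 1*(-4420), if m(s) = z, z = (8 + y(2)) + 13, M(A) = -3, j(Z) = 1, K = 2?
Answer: 4435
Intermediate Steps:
y(O) = -6 (y(O) = (2*1)*(-3) = 2*(-3) = -6)
z = 15 (z = (8 - 6) + 13 = 2 + 13 = 15)
m(s) = 15
m(-1) - 1*(-4420) = 15 - 1*(-4420) = 15 + 4420 = 4435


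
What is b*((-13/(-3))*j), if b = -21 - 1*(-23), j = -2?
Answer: -52/3 ≈ -17.333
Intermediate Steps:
b = 2 (b = -21 + 23 = 2)
b*((-13/(-3))*j) = 2*(-13/(-3)*(-2)) = 2*(-13*(-1/3)*(-2)) = 2*((13/3)*(-2)) = 2*(-26/3) = -52/3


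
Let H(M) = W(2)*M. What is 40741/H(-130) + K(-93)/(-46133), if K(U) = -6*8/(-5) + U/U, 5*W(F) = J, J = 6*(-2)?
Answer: 9397506229/71967480 ≈ 130.58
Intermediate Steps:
J = -12
W(F) = -12/5 (W(F) = (⅕)*(-12) = -12/5)
H(M) = -12*M/5
K(U) = 53/5 (K(U) = -48*(-⅕) + 1 = 48/5 + 1 = 53/5)
40741/H(-130) + K(-93)/(-46133) = 40741/((-12/5*(-130))) + (53/5)/(-46133) = 40741/312 + (53/5)*(-1/46133) = 40741*(1/312) - 53/230665 = 40741/312 - 53/230665 = 9397506229/71967480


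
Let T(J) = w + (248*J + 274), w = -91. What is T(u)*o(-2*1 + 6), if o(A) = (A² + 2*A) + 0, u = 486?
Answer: 2897064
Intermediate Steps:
T(J) = 183 + 248*J (T(J) = -91 + (248*J + 274) = -91 + (274 + 248*J) = 183 + 248*J)
o(A) = A² + 2*A
T(u)*o(-2*1 + 6) = (183 + 248*486)*((-2*1 + 6)*(2 + (-2*1 + 6))) = (183 + 120528)*((-2 + 6)*(2 + (-2 + 6))) = 120711*(4*(2 + 4)) = 120711*(4*6) = 120711*24 = 2897064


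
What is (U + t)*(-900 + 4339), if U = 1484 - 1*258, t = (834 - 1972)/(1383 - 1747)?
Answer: 769307739/182 ≈ 4.2270e+6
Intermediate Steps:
t = 569/182 (t = -1138/(-364) = -1138*(-1/364) = 569/182 ≈ 3.1264)
U = 1226 (U = 1484 - 258 = 1226)
(U + t)*(-900 + 4339) = (1226 + 569/182)*(-900 + 4339) = (223701/182)*3439 = 769307739/182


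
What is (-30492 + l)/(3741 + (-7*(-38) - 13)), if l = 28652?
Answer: -920/1997 ≈ -0.46069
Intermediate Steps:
(-30492 + l)/(3741 + (-7*(-38) - 13)) = (-30492 + 28652)/(3741 + (-7*(-38) - 13)) = -1840/(3741 + (266 - 13)) = -1840/(3741 + 253) = -1840/3994 = -1840*1/3994 = -920/1997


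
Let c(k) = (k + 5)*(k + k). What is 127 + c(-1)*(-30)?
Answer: 367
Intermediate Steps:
c(k) = 2*k*(5 + k) (c(k) = (5 + k)*(2*k) = 2*k*(5 + k))
127 + c(-1)*(-30) = 127 + (2*(-1)*(5 - 1))*(-30) = 127 + (2*(-1)*4)*(-30) = 127 - 8*(-30) = 127 + 240 = 367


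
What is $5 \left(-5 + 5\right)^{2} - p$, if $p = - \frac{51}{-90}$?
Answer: $- \frac{17}{30} \approx -0.56667$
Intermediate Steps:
$p = \frac{17}{30}$ ($p = \left(-51\right) \left(- \frac{1}{90}\right) = \frac{17}{30} \approx 0.56667$)
$5 \left(-5 + 5\right)^{2} - p = 5 \left(-5 + 5\right)^{2} - \frac{17}{30} = 5 \cdot 0^{2} - \frac{17}{30} = 5 \cdot 0 - \frac{17}{30} = 0 - \frac{17}{30} = - \frac{17}{30}$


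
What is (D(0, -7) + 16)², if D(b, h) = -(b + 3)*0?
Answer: 256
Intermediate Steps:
D(b, h) = 0 (D(b, h) = -(3 + b)*0 = (-3 - b)*0 = 0)
(D(0, -7) + 16)² = (0 + 16)² = 16² = 256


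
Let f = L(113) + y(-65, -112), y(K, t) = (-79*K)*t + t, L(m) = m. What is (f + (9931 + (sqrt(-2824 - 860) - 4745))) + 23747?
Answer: -546186 + 2*I*sqrt(921) ≈ -5.4619e+5 + 60.696*I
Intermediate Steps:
y(K, t) = t - 79*K*t (y(K, t) = -79*K*t + t = t - 79*K*t)
f = -575119 (f = 113 - 112*(1 - 79*(-65)) = 113 - 112*(1 + 5135) = 113 - 112*5136 = 113 - 575232 = -575119)
(f + (9931 + (sqrt(-2824 - 860) - 4745))) + 23747 = (-575119 + (9931 + (sqrt(-2824 - 860) - 4745))) + 23747 = (-575119 + (9931 + (sqrt(-3684) - 4745))) + 23747 = (-575119 + (9931 + (2*I*sqrt(921) - 4745))) + 23747 = (-575119 + (9931 + (-4745 + 2*I*sqrt(921)))) + 23747 = (-575119 + (5186 + 2*I*sqrt(921))) + 23747 = (-569933 + 2*I*sqrt(921)) + 23747 = -546186 + 2*I*sqrt(921)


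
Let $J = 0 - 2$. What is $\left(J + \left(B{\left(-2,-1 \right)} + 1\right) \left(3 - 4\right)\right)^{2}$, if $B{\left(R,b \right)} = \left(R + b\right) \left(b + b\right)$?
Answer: $81$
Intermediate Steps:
$B{\left(R,b \right)} = 2 b \left(R + b\right)$ ($B{\left(R,b \right)} = \left(R + b\right) 2 b = 2 b \left(R + b\right)$)
$J = -2$ ($J = 0 - 2 = -2$)
$\left(J + \left(B{\left(-2,-1 \right)} + 1\right) \left(3 - 4\right)\right)^{2} = \left(-2 + \left(2 \left(-1\right) \left(-2 - 1\right) + 1\right) \left(3 - 4\right)\right)^{2} = \left(-2 + \left(2 \left(-1\right) \left(-3\right) + 1\right) \left(-1\right)\right)^{2} = \left(-2 + \left(6 + 1\right) \left(-1\right)\right)^{2} = \left(-2 + 7 \left(-1\right)\right)^{2} = \left(-2 - 7\right)^{2} = \left(-9\right)^{2} = 81$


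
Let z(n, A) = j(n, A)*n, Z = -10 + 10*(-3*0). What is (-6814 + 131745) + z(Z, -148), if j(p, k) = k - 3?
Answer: 126441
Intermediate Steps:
j(p, k) = -3 + k
Z = -10 (Z = -10 + 10*0 = -10 + 0 = -10)
z(n, A) = n*(-3 + A) (z(n, A) = (-3 + A)*n = n*(-3 + A))
(-6814 + 131745) + z(Z, -148) = (-6814 + 131745) - 10*(-3 - 148) = 124931 - 10*(-151) = 124931 + 1510 = 126441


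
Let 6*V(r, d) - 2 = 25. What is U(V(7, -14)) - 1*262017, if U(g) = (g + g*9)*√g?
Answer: -262017 + 135*√2/2 ≈ -2.6192e+5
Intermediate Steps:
V(r, d) = 9/2 (V(r, d) = ⅓ + (⅙)*25 = ⅓ + 25/6 = 9/2)
U(g) = 10*g^(3/2) (U(g) = (g + 9*g)*√g = (10*g)*√g = 10*g^(3/2))
U(V(7, -14)) - 1*262017 = 10*(9/2)^(3/2) - 1*262017 = 10*(27*√2/4) - 262017 = 135*√2/2 - 262017 = -262017 + 135*√2/2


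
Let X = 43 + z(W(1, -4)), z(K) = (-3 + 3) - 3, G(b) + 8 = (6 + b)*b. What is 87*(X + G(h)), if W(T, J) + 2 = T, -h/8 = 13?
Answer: 889488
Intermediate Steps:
h = -104 (h = -8*13 = -104)
W(T, J) = -2 + T
G(b) = -8 + b*(6 + b) (G(b) = -8 + (6 + b)*b = -8 + b*(6 + b))
z(K) = -3 (z(K) = 0 - 3 = -3)
X = 40 (X = 43 - 3 = 40)
87*(X + G(h)) = 87*(40 + (-8 + (-104)² + 6*(-104))) = 87*(40 + (-8 + 10816 - 624)) = 87*(40 + 10184) = 87*10224 = 889488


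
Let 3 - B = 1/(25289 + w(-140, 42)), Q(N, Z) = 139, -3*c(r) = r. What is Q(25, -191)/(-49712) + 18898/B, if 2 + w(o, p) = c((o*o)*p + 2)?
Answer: 351047351597801/55727798256 ≈ 6299.3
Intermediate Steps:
c(r) = -r/3
w(o, p) = -8/3 - p*o²/3 (w(o, p) = -2 - ((o*o)*p + 2)/3 = -2 - (o²*p + 2)/3 = -2 - (p*o² + 2)/3 = -2 - (2 + p*o²)/3 = -2 + (-⅔ - p*o²/3) = -8/3 - p*o²/3)
B = 2242026/747341 (B = 3 - 1/(25289 + (-8/3 - ⅓*42*(-140)²)) = 3 - 1/(25289 + (-8/3 - ⅓*42*19600)) = 3 - 1/(25289 + (-8/3 - 274400)) = 3 - 1/(25289 - 823208/3) = 3 - 1/(-747341/3) = 3 - 1*(-3/747341) = 3 + 3/747341 = 2242026/747341 ≈ 3.0000)
Q(25, -191)/(-49712) + 18898/B = 139/(-49712) + 18898/(2242026/747341) = 139*(-1/49712) + 18898*(747341/2242026) = -139/49712 + 7061625109/1121013 = 351047351597801/55727798256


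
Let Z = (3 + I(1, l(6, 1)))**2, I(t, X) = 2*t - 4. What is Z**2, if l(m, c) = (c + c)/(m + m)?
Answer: 1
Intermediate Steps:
l(m, c) = c/m (l(m, c) = (2*c)/((2*m)) = (2*c)*(1/(2*m)) = c/m)
I(t, X) = -4 + 2*t
Z = 1 (Z = (3 + (-4 + 2*1))**2 = (3 + (-4 + 2))**2 = (3 - 2)**2 = 1**2 = 1)
Z**2 = 1**2 = 1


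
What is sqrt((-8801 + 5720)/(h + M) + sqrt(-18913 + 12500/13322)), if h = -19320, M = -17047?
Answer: sqrt(4971392378571567 + 26428690282287*I*sqrt(93234196847))/242240587 ≈ 8.2948 + 8.2896*I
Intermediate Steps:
sqrt((-8801 + 5720)/(h + M) + sqrt(-18913 + 12500/13322)) = sqrt((-8801 + 5720)/(-19320 - 17047) + sqrt(-18913 + 12500/13322)) = sqrt(-3081/(-36367) + sqrt(-18913 + 12500*(1/13322))) = sqrt(-3081*(-1/36367) + sqrt(-18913 + 6250/6661)) = sqrt(3081/36367 + sqrt(-125973243/6661)) = sqrt(3081/36367 + 3*I*sqrt(93234196847)/6661)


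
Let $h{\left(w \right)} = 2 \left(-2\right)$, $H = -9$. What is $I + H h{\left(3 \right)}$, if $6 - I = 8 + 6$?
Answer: $28$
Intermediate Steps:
$h{\left(w \right)} = -4$
$I = -8$ ($I = 6 - \left(8 + 6\right) = 6 - 14 = -8$)
$I + H h{\left(3 \right)} = -8 - -36 = -8 + 36 = 28$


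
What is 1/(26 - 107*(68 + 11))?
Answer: -1/8427 ≈ -0.00011867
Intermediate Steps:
1/(26 - 107*(68 + 11)) = 1/(26 - 107*79) = 1/(26 - 8453) = 1/(-8427) = -1/8427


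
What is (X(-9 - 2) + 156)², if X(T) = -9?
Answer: 21609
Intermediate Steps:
(X(-9 - 2) + 156)² = (-9 + 156)² = 147² = 21609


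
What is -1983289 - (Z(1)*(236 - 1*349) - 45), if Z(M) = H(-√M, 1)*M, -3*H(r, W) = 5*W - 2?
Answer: -1983357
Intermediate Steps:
H(r, W) = ⅔ - 5*W/3 (H(r, W) = -(5*W - 2)/3 = -(-2 + 5*W)/3 = ⅔ - 5*W/3)
Z(M) = -M (Z(M) = (⅔ - 5/3*1)*M = (⅔ - 5/3)*M = -M)
-1983289 - (Z(1)*(236 - 1*349) - 45) = -1983289 - ((-1*1)*(236 - 1*349) - 45) = -1983289 - (-(236 - 349) - 45) = -1983289 - (-1*(-113) - 45) = -1983289 - (113 - 45) = -1983289 - 1*68 = -1983289 - 68 = -1983357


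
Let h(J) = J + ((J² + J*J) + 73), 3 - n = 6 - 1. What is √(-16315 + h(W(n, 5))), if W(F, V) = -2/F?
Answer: I*√16239 ≈ 127.43*I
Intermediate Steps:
n = -2 (n = 3 - (6 - 1) = 3 - 1*5 = 3 - 5 = -2)
h(J) = 73 + J + 2*J² (h(J) = J + ((J² + J²) + 73) = J + (2*J² + 73) = J + (73 + 2*J²) = 73 + J + 2*J²)
√(-16315 + h(W(n, 5))) = √(-16315 + (73 - 2/(-2) + 2*(-2/(-2))²)) = √(-16315 + (73 - 2*(-½) + 2*(-2*(-½))²)) = √(-16315 + (73 + 1 + 2*1²)) = √(-16315 + (73 + 1 + 2*1)) = √(-16315 + (73 + 1 + 2)) = √(-16315 + 76) = √(-16239) = I*√16239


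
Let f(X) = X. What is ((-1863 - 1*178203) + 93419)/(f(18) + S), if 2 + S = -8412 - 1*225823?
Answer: 86647/234219 ≈ 0.36994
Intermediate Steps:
S = -234237 (S = -2 + (-8412 - 1*225823) = -2 + (-8412 - 225823) = -2 - 234235 = -234237)
((-1863 - 1*178203) + 93419)/(f(18) + S) = ((-1863 - 1*178203) + 93419)/(18 - 234237) = ((-1863 - 178203) + 93419)/(-234219) = (-180066 + 93419)*(-1/234219) = -86647*(-1/234219) = 86647/234219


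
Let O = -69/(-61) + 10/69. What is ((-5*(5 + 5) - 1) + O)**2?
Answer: 43801466944/17715681 ≈ 2472.5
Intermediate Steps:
O = 5371/4209 (O = -69*(-1/61) + 10*(1/69) = 69/61 + 10/69 = 5371/4209 ≈ 1.2761)
((-5*(5 + 5) - 1) + O)**2 = ((-5*(5 + 5) - 1) + 5371/4209)**2 = ((-5*10 - 1) + 5371/4209)**2 = ((-50 - 1) + 5371/4209)**2 = (-51 + 5371/4209)**2 = (-209288/4209)**2 = 43801466944/17715681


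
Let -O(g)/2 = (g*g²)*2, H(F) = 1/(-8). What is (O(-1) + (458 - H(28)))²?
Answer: 13667809/64 ≈ 2.1356e+5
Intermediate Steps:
H(F) = -⅛
O(g) = -4*g³ (O(g) = -2*g*g²*2 = -2*g³*2 = -4*g³)
(O(-1) + (458 - H(28)))² = (-4*(-1)³ + (458 - 1*(-⅛)))² = (-4*(-1) + (458 + ⅛))² = (4 + 3665/8)² = (3697/8)² = 13667809/64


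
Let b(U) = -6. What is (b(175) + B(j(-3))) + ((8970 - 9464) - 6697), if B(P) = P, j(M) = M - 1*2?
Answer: -7202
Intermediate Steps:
j(M) = -2 + M (j(M) = M - 2 = -2 + M)
(b(175) + B(j(-3))) + ((8970 - 9464) - 6697) = (-6 + (-2 - 3)) + ((8970 - 9464) - 6697) = (-6 - 5) + (-494 - 6697) = -11 - 7191 = -7202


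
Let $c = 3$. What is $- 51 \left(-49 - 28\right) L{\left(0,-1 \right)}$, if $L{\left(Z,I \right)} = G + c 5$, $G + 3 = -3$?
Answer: $35343$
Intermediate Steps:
$G = -6$ ($G = -3 - 3 = -6$)
$L{\left(Z,I \right)} = 9$ ($L{\left(Z,I \right)} = -6 + 3 \cdot 5 = -6 + 15 = 9$)
$- 51 \left(-49 - 28\right) L{\left(0,-1 \right)} = - 51 \left(-49 - 28\right) 9 = \left(-51\right) \left(-77\right) 9 = 3927 \cdot 9 = 35343$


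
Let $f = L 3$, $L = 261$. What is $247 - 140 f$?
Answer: $-109373$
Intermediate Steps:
$f = 783$ ($f = 261 \cdot 3 = 783$)
$247 - 140 f = 247 - 109620 = -109373$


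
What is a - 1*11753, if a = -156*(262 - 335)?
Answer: -365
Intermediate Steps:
a = 11388 (a = -156*(-73) = 11388)
a - 1*11753 = 11388 - 1*11753 = 11388 - 11753 = -365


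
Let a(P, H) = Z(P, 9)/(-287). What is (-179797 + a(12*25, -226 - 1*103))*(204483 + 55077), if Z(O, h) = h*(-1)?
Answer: -1913392148400/41 ≈ -4.6668e+10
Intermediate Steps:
Z(O, h) = -h
a(P, H) = 9/287 (a(P, H) = -1*9/(-287) = -9*(-1/287) = 9/287)
(-179797 + a(12*25, -226 - 1*103))*(204483 + 55077) = (-179797 + 9/287)*(204483 + 55077) = -51601730/287*259560 = -1913392148400/41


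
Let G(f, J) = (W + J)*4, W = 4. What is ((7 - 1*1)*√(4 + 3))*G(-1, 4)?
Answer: 192*√7 ≈ 507.98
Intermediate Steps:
G(f, J) = 16 + 4*J (G(f, J) = (4 + J)*4 = 16 + 4*J)
((7 - 1*1)*√(4 + 3))*G(-1, 4) = ((7 - 1*1)*√(4 + 3))*(16 + 4*4) = ((7 - 1)*√7)*(16 + 16) = (6*√7)*32 = 192*√7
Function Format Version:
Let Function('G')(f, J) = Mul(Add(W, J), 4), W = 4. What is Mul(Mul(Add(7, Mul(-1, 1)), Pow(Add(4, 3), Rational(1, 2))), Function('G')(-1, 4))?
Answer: Mul(192, Pow(7, Rational(1, 2))) ≈ 507.98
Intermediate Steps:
Function('G')(f, J) = Add(16, Mul(4, J)) (Function('G')(f, J) = Mul(Add(4, J), 4) = Add(16, Mul(4, J)))
Mul(Mul(Add(7, Mul(-1, 1)), Pow(Add(4, 3), Rational(1, 2))), Function('G')(-1, 4)) = Mul(Mul(Add(7, Mul(-1, 1)), Pow(Add(4, 3), Rational(1, 2))), Add(16, Mul(4, 4))) = Mul(Mul(Add(7, -1), Pow(7, Rational(1, 2))), Add(16, 16)) = Mul(Mul(6, Pow(7, Rational(1, 2))), 32) = Mul(192, Pow(7, Rational(1, 2)))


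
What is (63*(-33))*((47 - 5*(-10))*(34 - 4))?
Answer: -6049890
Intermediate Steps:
(63*(-33))*((47 - 5*(-10))*(34 - 4)) = -2079*(47 + 50)*30 = -201663*30 = -2079*2910 = -6049890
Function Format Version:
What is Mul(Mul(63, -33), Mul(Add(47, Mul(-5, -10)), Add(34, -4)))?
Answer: -6049890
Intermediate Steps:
Mul(Mul(63, -33), Mul(Add(47, Mul(-5, -10)), Add(34, -4))) = Mul(-2079, Mul(Add(47, 50), 30)) = Mul(-2079, Mul(97, 30)) = Mul(-2079, 2910) = -6049890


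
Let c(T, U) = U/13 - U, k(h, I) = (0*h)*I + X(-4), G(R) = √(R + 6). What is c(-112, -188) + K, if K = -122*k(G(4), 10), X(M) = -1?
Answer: 3842/13 ≈ 295.54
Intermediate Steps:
G(R) = √(6 + R)
k(h, I) = -1 (k(h, I) = (0*h)*I - 1 = 0*I - 1 = 0 - 1 = -1)
c(T, U) = -12*U/13 (c(T, U) = U*(1/13) - U = U/13 - U = -12*U/13)
K = 122 (K = -122*(-1) = 122)
c(-112, -188) + K = -12/13*(-188) + 122 = 2256/13 + 122 = 3842/13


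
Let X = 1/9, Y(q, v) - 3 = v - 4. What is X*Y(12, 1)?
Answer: 0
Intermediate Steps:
Y(q, v) = -1 + v (Y(q, v) = 3 + (v - 4) = 3 + (-4 + v) = -1 + v)
X = ⅑ ≈ 0.11111
X*Y(12, 1) = (-1 + 1)/9 = (⅑)*0 = 0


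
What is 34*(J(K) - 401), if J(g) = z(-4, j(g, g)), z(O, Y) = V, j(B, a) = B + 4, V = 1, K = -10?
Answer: -13600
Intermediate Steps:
j(B, a) = 4 + B
z(O, Y) = 1
J(g) = 1
34*(J(K) - 401) = 34*(1 - 401) = 34*(-400) = -13600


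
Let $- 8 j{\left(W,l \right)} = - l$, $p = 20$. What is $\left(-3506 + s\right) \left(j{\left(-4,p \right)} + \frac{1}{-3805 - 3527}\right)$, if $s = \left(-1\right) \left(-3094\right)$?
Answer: $- \frac{1887887}{1833} \approx -1029.9$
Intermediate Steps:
$j{\left(W,l \right)} = \frac{l}{8}$ ($j{\left(W,l \right)} = - \frac{\left(-1\right) l}{8} = \frac{l}{8}$)
$s = 3094$
$\left(-3506 + s\right) \left(j{\left(-4,p \right)} + \frac{1}{-3805 - 3527}\right) = \left(-3506 + 3094\right) \left(\frac{1}{8} \cdot 20 + \frac{1}{-3805 - 3527}\right) = - 412 \left(\frac{5}{2} + \frac{1}{-7332}\right) = - 412 \left(\frac{5}{2} - \frac{1}{7332}\right) = \left(-412\right) \frac{18329}{7332} = - \frac{1887887}{1833}$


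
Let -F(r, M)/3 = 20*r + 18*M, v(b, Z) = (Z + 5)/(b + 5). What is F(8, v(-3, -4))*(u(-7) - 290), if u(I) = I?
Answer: 150579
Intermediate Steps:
v(b, Z) = (5 + Z)/(5 + b)
F(r, M) = -60*r - 54*M (F(r, M) = -3*(20*r + 18*M) = -3*(18*M + 20*r) = -60*r - 54*M)
F(8, v(-3, -4))*(u(-7) - 290) = (-60*8 - 54*(5 - 4)/(5 - 3))*(-7 - 290) = (-480 - 54/2)*(-297) = (-480 - 27)*(-297) = -507*(-297) = 150579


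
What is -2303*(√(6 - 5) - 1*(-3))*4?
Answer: -36848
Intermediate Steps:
-2303*(√(6 - 5) - 1*(-3))*4 = -2303*(√1 + 3)*4 = -2303*(1 + 3)*4 = -9212*4 = -2303*16 = -36848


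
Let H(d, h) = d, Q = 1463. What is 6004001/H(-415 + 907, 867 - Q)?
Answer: 6004001/492 ≈ 12203.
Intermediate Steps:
6004001/H(-415 + 907, 867 - Q) = 6004001/(-415 + 907) = 6004001/492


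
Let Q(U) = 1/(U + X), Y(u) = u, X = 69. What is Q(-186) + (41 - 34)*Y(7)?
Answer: 5732/117 ≈ 48.991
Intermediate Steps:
Q(U) = 1/(69 + U) (Q(U) = 1/(U + 69) = 1/(69 + U))
Q(-186) + (41 - 34)*Y(7) = 1/(69 - 186) + (41 - 34)*7 = 1/(-117) + 7*7 = -1/117 + 49 = 5732/117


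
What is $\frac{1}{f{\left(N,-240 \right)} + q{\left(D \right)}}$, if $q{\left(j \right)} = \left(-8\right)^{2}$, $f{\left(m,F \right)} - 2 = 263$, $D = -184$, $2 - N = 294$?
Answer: $\frac{1}{329} \approx 0.0030395$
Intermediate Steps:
$N = -292$ ($N = 2 - 294 = -292$)
$f{\left(m,F \right)} = 265$ ($f{\left(m,F \right)} = 2 + 263 = 265$)
$q{\left(j \right)} = 64$
$\frac{1}{f{\left(N,-240 \right)} + q{\left(D \right)}} = \frac{1}{265 + 64} = \frac{1}{329}$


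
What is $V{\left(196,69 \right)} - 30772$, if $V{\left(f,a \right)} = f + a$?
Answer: $-30507$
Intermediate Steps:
$V{\left(f,a \right)} = a + f$
$V{\left(196,69 \right)} - 30772 = \left(69 + 196\right) - 30772 = 265 - 30772 = -30507$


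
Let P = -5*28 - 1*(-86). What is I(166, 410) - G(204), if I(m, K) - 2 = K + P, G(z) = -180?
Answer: 538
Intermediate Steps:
P = -54 (P = -140 + 86 = -54)
I(m, K) = -52 + K (I(m, K) = 2 + (K - 54) = 2 + (-54 + K) = -52 + K)
I(166, 410) - G(204) = (-52 + 410) - 1*(-180) = 358 + 180 = 538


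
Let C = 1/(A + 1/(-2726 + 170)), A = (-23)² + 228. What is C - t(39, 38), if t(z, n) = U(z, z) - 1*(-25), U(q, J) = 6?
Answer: -59979065/1934891 ≈ -30.999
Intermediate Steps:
A = 757 (A = 529 + 228 = 757)
C = 2556/1934891 (C = 1/(757 + 1/(-2726 + 170)) = 1/(757 + 1/(-2556)) = 1/(757 - 1/2556) = 1/(1934891/2556) = 2556/1934891 ≈ 0.0013210)
t(z, n) = 31 (t(z, n) = 6 - 1*(-25) = 6 + 25 = 31)
C - t(39, 38) = 2556/1934891 - 1*31 = 2556/1934891 - 31 = -59979065/1934891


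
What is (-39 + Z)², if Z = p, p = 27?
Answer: 144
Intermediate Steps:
Z = 27
(-39 + Z)² = (-39 + 27)² = (-12)² = 144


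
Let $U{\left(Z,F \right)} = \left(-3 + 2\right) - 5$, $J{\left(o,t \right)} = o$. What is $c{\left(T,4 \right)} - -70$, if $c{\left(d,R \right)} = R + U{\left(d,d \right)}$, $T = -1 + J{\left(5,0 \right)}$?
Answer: $68$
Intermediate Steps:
$U{\left(Z,F \right)} = -6$ ($U{\left(Z,F \right)} = -1 - 5 = -6$)
$T = 4$ ($T = -1 + 5 = 4$)
$c{\left(d,R \right)} = -6 + R$ ($c{\left(d,R \right)} = R - 6 = -6 + R$)
$c{\left(T,4 \right)} - -70 = \left(-6 + 4\right) - -70 = -2 + 70 = 68$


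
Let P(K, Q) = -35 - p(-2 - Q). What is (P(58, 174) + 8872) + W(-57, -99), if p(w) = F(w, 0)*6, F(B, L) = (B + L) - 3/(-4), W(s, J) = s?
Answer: 19663/2 ≈ 9831.5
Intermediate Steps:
F(B, L) = 3/4 + B + L (F(B, L) = (B + L) - 3*(-1/4) = (B + L) + 3/4 = 3/4 + B + L)
p(w) = 9/2 + 6*w (p(w) = (3/4 + w + 0)*6 = (3/4 + w)*6 = 9/2 + 6*w)
P(K, Q) = -55/2 + 6*Q (P(K, Q) = -35 - (9/2 + 6*(-2 - Q)) = -35 - (9/2 + (-12 - 6*Q)) = -35 - (-15/2 - 6*Q) = -35 + (15/2 + 6*Q) = -55/2 + 6*Q)
(P(58, 174) + 8872) + W(-57, -99) = ((-55/2 + 6*174) + 8872) - 57 = ((-55/2 + 1044) + 8872) - 57 = (2033/2 + 8872) - 57 = 19777/2 - 57 = 19663/2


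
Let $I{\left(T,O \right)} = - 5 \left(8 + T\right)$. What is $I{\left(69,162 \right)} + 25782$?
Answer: $25397$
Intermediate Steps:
$I{\left(T,O \right)} = -40 - 5 T$
$I{\left(69,162 \right)} + 25782 = \left(-40 - 345\right) + 25782 = -385 + 25782 = 25397$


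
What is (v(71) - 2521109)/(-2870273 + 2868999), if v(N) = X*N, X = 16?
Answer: 2519973/1274 ≈ 1978.0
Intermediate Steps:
v(N) = 16*N
(v(71) - 2521109)/(-2870273 + 2868999) = (16*71 - 2521109)/(-2870273 + 2868999) = (1136 - 2521109)/(-1274) = -2519973*(-1/1274) = 2519973/1274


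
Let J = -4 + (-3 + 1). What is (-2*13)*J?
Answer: 156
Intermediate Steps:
J = -6 (J = -4 - 2 = -6)
(-2*13)*J = -2*13*(-6) = -26*(-6) = 156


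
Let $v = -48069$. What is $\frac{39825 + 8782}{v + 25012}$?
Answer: $- \frac{48607}{23057} \approx -2.1081$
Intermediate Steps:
$\frac{39825 + 8782}{v + 25012} = \frac{39825 + 8782}{-48069 + 25012} = \frac{48607}{-23057} = 48607 \left(- \frac{1}{23057}\right) = - \frac{48607}{23057}$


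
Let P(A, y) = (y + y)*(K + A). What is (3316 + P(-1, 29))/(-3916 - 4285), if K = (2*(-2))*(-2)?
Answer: -3722/8201 ≈ -0.45385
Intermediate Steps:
K = 8 (K = -4*(-2) = 8)
P(A, y) = 2*y*(8 + A) (P(A, y) = (y + y)*(8 + A) = (2*y)*(8 + A) = 2*y*(8 + A))
(3316 + P(-1, 29))/(-3916 - 4285) = (3316 + 2*29*(8 - 1))/(-3916 - 4285) = (3316 + 2*29*7)/(-8201) = (3316 + 406)*(-1/8201) = 3722*(-1/8201) = -3722/8201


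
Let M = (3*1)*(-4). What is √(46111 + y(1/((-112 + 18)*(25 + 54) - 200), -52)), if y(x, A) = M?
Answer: √46099 ≈ 214.71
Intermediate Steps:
M = -12 (M = 3*(-4) = -12)
y(x, A) = -12
√(46111 + y(1/((-112 + 18)*(25 + 54) - 200), -52)) = √(46111 - 12) = √46099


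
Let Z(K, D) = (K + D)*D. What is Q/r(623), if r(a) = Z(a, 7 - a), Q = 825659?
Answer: -825659/4312 ≈ -191.48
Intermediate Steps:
Z(K, D) = D*(D + K) (Z(K, D) = (D + K)*D = D*(D + K))
r(a) = 49 - 7*a (r(a) = (7 - a)*((7 - a) + a) = (7 - a)*7 = 49 - 7*a)
Q/r(623) = 825659/(49 - 7*623) = 825659/(49 - 4361) = 825659/(-4312) = 825659*(-1/4312) = -825659/4312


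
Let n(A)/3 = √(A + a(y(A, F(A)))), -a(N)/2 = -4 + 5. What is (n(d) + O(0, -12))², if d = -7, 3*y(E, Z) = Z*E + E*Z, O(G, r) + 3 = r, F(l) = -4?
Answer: 144 - 270*I ≈ 144.0 - 270.0*I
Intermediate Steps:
O(G, r) = -3 + r
y(E, Z) = 2*E*Z/3 (y(E, Z) = (Z*E + E*Z)/3 = (E*Z + E*Z)/3 = (2*E*Z)/3 = 2*E*Z/3)
a(N) = -2 (a(N) = -2*(-4 + 5) = -2*1 = -2)
n(A) = 3*√(-2 + A) (n(A) = 3*√(A - 2) = 3*√(-2 + A))
(n(d) + O(0, -12))² = (3*√(-2 - 7) + (-3 - 12))² = (3*√(-9) - 15)² = (3*(3*I) - 15)² = (9*I - 15)² = (-15 + 9*I)²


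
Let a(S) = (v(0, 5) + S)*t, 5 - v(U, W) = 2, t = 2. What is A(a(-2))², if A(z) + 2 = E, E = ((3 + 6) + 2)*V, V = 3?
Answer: 961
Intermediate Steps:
E = 33 (E = ((3 + 6) + 2)*3 = (9 + 2)*3 = 11*3 = 33)
v(U, W) = 3 (v(U, W) = 5 - 1*2 = 5 - 2 = 3)
a(S) = 6 + 2*S (a(S) = (3 + S)*2 = 6 + 2*S)
A(z) = 31 (A(z) = -2 + 33 = 31)
A(a(-2))² = 31² = 961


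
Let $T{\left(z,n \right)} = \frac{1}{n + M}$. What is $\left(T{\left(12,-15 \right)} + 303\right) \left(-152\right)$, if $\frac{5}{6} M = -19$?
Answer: $- \frac{8703824}{189} \approx -46052.0$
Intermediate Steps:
$M = - \frac{114}{5}$ ($M = \frac{6}{5} \left(-19\right) = - \frac{114}{5} \approx -22.8$)
$T{\left(z,n \right)} = \frac{1}{- \frac{114}{5} + n}$ ($T{\left(z,n \right)} = \frac{1}{n - \frac{114}{5}} = \frac{1}{- \frac{114}{5} + n}$)
$\left(T{\left(12,-15 \right)} + 303\right) \left(-152\right) = \left(\frac{5}{-114 + 5 \left(-15\right)} + 303\right) \left(-152\right) = \left(\frac{5}{-114 - 75} + 303\right) \left(-152\right) = \left(\frac{5}{-189} + 303\right) \left(-152\right) = \left(5 \left(- \frac{1}{189}\right) + 303\right) \left(-152\right) = \left(- \frac{5}{189} + 303\right) \left(-152\right) = \frac{57262}{189} \left(-152\right) = - \frac{8703824}{189}$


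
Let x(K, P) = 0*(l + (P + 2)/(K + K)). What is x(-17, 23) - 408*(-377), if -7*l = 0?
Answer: 153816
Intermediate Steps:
l = 0 (l = -⅐*0 = 0)
x(K, P) = 0 (x(K, P) = 0*(0 + (P + 2)/(K + K)) = 0*(0 + (2 + P)/((2*K))) = 0*(0 + (2 + P)*(1/(2*K))) = 0*(0 + (2 + P)/(2*K)) = 0*((2 + P)/(2*K)) = 0)
x(-17, 23) - 408*(-377) = 0 - 408*(-377) = 0 + 153816 = 153816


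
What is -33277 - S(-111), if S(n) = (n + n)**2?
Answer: -82561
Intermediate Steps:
S(n) = 4*n**2 (S(n) = (2*n)**2 = 4*n**2)
-33277 - S(-111) = -33277 - 4*(-111)**2 = -33277 - 4*12321 = -33277 - 1*49284 = -33277 - 49284 = -82561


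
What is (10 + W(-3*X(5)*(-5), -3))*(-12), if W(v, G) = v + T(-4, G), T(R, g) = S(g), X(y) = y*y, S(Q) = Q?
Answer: -4584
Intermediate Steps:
X(y) = y²
T(R, g) = g
W(v, G) = G + v (W(v, G) = v + G = G + v)
(10 + W(-3*X(5)*(-5), -3))*(-12) = (10 + (-3 - 3*5²*(-5)))*(-12) = (10 + (-3 - 3*25*(-5)))*(-12) = (10 + (-3 - 75*(-5)))*(-12) = (10 + (-3 + 375))*(-12) = (10 + 372)*(-12) = 382*(-12) = -4584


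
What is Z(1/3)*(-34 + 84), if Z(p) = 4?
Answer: 200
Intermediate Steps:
Z(1/3)*(-34 + 84) = 4*(-34 + 84) = 4*50 = 200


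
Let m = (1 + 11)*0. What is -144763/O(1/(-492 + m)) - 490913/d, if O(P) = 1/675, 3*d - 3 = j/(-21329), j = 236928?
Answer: -5622507362798/57647 ≈ -9.7533e+7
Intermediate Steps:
m = 0 (m = 12*0 = 0)
d = -57647/21329 (d = 1 + (236928/(-21329))/3 = 1 + (236928*(-1/21329))/3 = 1 + (⅓)*(-236928/21329) = 1 - 78976/21329 = -57647/21329 ≈ -2.7028)
O(P) = 1/675
-144763/O(1/(-492 + m)) - 490913/d = -144763/1/675 - 490913/(-57647/21329) = -144763*675 - 490913*(-21329/57647) = -97715025 + 10470683377/57647 = -5622507362798/57647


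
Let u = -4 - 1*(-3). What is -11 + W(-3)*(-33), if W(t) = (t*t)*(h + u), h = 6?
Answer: -1496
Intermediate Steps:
u = -1 (u = -4 + 3 = -1)
W(t) = 5*t**2 (W(t) = (t*t)*(6 - 1) = t**2*5 = 5*t**2)
-11 + W(-3)*(-33) = -11 + (5*(-3)**2)*(-33) = -11 + (5*9)*(-33) = -11 + 45*(-33) = -11 - 1485 = -1496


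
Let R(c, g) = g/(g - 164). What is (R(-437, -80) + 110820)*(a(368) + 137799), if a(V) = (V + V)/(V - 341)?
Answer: 25156197692360/1647 ≈ 1.5274e+10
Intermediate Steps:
R(c, g) = g/(-164 + g)
a(V) = 2*V/(-341 + V) (a(V) = (2*V)/(-341 + V) = 2*V/(-341 + V))
(R(-437, -80) + 110820)*(a(368) + 137799) = (-80/(-164 - 80) + 110820)*(2*368/(-341 + 368) + 137799) = (-80/(-244) + 110820)*(2*368/27 + 137799) = (-80*(-1/244) + 110820)*(2*368*(1/27) + 137799) = (20/61 + 110820)*(736/27 + 137799) = (6760040/61)*(3721309/27) = 25156197692360/1647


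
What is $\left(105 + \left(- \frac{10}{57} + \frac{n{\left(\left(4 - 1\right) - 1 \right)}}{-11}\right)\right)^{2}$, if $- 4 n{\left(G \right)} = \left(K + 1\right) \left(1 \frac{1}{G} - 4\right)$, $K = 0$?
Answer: $\frac{276046210801}{25160256} \approx 10972.0$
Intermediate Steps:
$n{\left(G \right)} = 1 - \frac{1}{4 G}$ ($n{\left(G \right)} = - \frac{\left(0 + 1\right) \left(1 \frac{1}{G} - 4\right)}{4} = - \frac{1 \left(\frac{1}{G} - 4\right)}{4} = - \frac{1 \left(-4 + \frac{1}{G}\right)}{4} = - \frac{-4 + \frac{1}{G}}{4} = 1 - \frac{1}{4 G}$)
$\left(105 + \left(- \frac{10}{57} + \frac{n{\left(\left(4 - 1\right) - 1 \right)}}{-11}\right)\right)^{2} = \left(105 - \left(\frac{10}{57} - \frac{\frac{1}{\left(4 - 1\right) - 1} \left(- \frac{1}{4} + \left(\left(4 - 1\right) - 1\right)\right)}{-11}\right)\right)^{2} = \left(105 - \left(\frac{10}{57} - \frac{- \frac{1}{4} + \left(3 - 1\right)}{3 - 1} \left(- \frac{1}{11}\right)\right)\right)^{2} = \left(105 - \left(\frac{10}{57} - \frac{- \frac{1}{4} + 2}{2} \left(- \frac{1}{11}\right)\right)\right)^{2} = \left(105 - \left(\frac{10}{57} - \frac{1}{2} \cdot \frac{7}{4} \left(- \frac{1}{11}\right)\right)\right)^{2} = \left(105 + \left(- \frac{10}{57} + \frac{7}{8} \left(- \frac{1}{11}\right)\right)\right)^{2} = \left(105 - \frac{1279}{5016}\right)^{2} = \left(\frac{525401}{5016}\right)^{2} = \frac{276046210801}{25160256}$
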